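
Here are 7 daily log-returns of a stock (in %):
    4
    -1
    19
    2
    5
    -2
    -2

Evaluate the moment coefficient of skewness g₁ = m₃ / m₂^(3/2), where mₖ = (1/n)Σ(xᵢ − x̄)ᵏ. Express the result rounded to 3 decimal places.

x̄ = (4 - 1 + 19 + 2 + 5 - 2 - 2) / 7 = 3.5714
deviations (xᵢ − x̄): 0.4286, -4.5714, 15.4286, -1.5714, 1.4286, -5.5714, -5.5714
Σ(xᵢ − x̄)² = 325.7143 ⇒ m₂ = 325.7143/7 = 46.53061
Σ(xᵢ − x̄)³ = 3230.3265 ⇒ m₃ = 3230.3265/7 = 461.47522
m₂^(3/2) = 46.53061^(1.5) = 317.40090
g₁ = m₃ / m₂^(3/2) = 461.47522 / 317.40090 ≈ 1.454

1.454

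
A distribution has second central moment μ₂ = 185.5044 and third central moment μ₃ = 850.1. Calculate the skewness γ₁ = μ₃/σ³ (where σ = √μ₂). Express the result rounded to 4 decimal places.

0.3365

σ = √μ₂ = √185.5044 = 13.62000
σ³ = μ₂^(3/2) = 2526.56993
γ₁ = μ₃/σ³ = 850.1 / 2526.56993 ≈ 0.3365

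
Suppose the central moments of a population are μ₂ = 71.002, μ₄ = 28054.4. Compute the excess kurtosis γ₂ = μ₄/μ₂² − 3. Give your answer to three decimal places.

2.565

μ₂² = 71.002² = 5041.28400
μ₄/μ₂² = 28054.4 / 5041.28400 = 5.56493
γ₂ = 5.56493 − 3 ≈ 2.565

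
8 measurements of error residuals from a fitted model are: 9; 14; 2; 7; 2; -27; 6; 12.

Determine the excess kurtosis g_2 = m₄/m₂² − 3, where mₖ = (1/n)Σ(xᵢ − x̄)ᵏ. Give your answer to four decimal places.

1.9834

x̄ = 3.1250
Σ(xᵢ − x̄)² = 1164.8750 ⇒ m₂ = 145.60938
Σ(xᵢ − x̄)⁴ = 845263.7129 ⇒ m₄ = 105657.96411
m₂² = 21202.09009
g_2 = m₄/m₂² − 3 = 4.98337 − 3 ≈ 1.9834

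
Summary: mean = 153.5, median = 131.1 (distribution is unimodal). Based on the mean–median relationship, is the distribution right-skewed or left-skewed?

mean − median = 153.5 − 131.1 = 22.4
mean > median ⇒ the longer tail is on the right ⇒ right-skewed (positively skewed).

right-skewed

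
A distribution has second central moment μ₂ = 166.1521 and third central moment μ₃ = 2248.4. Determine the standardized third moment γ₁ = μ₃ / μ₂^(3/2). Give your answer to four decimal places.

1.0498

σ = √μ₂ = √166.1521 = 12.89000
σ³ = μ₂^(3/2) = 2141.70057
γ₁ = μ₃/σ³ = 2248.4 / 2141.70057 ≈ 1.0498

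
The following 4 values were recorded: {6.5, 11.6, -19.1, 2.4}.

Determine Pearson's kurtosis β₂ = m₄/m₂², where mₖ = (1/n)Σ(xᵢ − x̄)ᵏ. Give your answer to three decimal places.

x̄ = 0.3500
Σ(xᵢ − x̄)² = 546.8900 ⇒ m₂ = 136.72250
Σ(xᵢ − x̄)⁴ = 160579.0504 ⇒ m₄ = 40144.76261
m₂² = 18693.04201
β₂ = m₄/m₂² = 40144.76261 / 18693.04201 ≈ 2.148

2.148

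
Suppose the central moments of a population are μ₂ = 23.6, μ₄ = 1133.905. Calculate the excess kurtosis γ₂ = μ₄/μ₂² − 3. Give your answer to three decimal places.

μ₂² = 23.6² = 556.96000
μ₄/μ₂² = 1133.905 / 556.96000 = 2.03588
γ₂ = 2.03588 − 3 ≈ -0.964

-0.964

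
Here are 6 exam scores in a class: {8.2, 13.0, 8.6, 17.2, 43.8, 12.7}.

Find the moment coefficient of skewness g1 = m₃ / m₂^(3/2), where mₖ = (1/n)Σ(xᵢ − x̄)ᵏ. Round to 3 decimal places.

x̄ = (8.2 + 13.0 + 8.6 + 17.2 + 43.8 + 12.7) / 6 = 17.2500
deviations (xᵢ − x̄): -9.0500, -4.2500, -8.6500, -0.0500, 26.5500, -4.5500
Σ(xᵢ − x̄)² = 900.3950 ⇒ m₂ = 900.3950/6 = 150.06583
Σ(xᵢ − x̄)³ = 17155.7670 ⇒ m₃ = 17155.7670/6 = 2859.29450
m₂^(3/2) = 150.06583^(1.5) = 1838.32688
g1 = m₃ / m₂^(3/2) = 2859.29450 / 1838.32688 ≈ 1.555

1.555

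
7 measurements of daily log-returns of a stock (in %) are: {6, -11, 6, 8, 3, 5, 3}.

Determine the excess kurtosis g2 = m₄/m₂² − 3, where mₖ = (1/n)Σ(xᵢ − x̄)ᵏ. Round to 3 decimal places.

x̄ = 2.8571
Σ(xᵢ − x̄)² = 242.8571 ⇒ m₂ = 34.69388
Σ(xᵢ − x̄)⁴ = 37787.6035 ⇒ m₄ = 5398.22907
m₂² = 1203.66514
g2 = m₄/m₂² − 3 = 4.48483 − 3 ≈ 1.485

1.485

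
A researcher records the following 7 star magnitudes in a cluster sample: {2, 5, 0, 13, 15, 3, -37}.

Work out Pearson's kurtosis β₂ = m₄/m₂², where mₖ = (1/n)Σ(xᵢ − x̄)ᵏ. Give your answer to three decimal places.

x̄ = 0.1429
Σ(xᵢ − x̄)² = 1800.8571 ⇒ m₂ = 257.26531
Σ(xᵢ − x̄)⁴ = 1979958.6647 ⇒ m₄ = 282851.23782
m₂² = 66185.43773
β₂ = m₄/m₂² = 282851.23782 / 66185.43773 ≈ 4.274

4.274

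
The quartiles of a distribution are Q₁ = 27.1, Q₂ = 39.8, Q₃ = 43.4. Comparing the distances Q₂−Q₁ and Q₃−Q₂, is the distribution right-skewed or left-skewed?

Q₂ − Q₁ = 12.7;  Q₃ − Q₂ = 3.6
Q₂ − Q₁ > Q₃ − Q₂ ⇒ the lower half is more spread out ⇒ left-skewed.

left-skewed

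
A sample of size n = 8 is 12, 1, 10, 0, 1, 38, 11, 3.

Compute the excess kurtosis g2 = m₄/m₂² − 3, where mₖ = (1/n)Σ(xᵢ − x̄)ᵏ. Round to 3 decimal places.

x̄ = 9.5000
Σ(xᵢ − x̄)² = 1098.0000 ⇒ m₂ = 137.25000
Σ(xᵢ − x̄)⁴ = 680164.5000 ⇒ m₄ = 85020.56250
m₂² = 18837.56250
g2 = m₄/m₂² − 3 = 4.51335 − 3 ≈ 1.513

1.513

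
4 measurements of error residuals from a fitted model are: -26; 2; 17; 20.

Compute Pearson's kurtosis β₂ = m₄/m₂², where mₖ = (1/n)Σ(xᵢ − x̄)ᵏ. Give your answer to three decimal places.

1.923

x̄ = 3.2500
Σ(xᵢ − x̄)² = 1326.7500 ⇒ m₂ = 331.68750
Σ(xᵢ − x̄)⁴ = 846449.5781 ⇒ m₄ = 211612.39453
m₂² = 110016.59766
β₂ = m₄/m₂² = 211612.39453 / 110016.59766 ≈ 1.923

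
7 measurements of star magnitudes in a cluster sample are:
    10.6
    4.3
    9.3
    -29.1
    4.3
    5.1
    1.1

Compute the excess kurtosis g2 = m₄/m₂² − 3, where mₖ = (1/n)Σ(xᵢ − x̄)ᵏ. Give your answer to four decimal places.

1.6653

x̄ = 0.8000
Σ(xᵢ − x̄)² = 1105.3800 ⇒ m₂ = 157.91143
Σ(xᵢ − x̄)⁴ = 814339.6374 ⇒ m₄ = 116334.23391
m₂² = 24936.01927
g2 = m₄/m₂² − 3 = 4.66531 − 3 ≈ 1.6653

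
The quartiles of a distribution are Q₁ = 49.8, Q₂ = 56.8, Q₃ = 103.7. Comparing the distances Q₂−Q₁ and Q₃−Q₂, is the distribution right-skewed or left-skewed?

right-skewed

Q₂ − Q₁ = 7.0;  Q₃ − Q₂ = 46.9
Q₃ − Q₂ > Q₂ − Q₁ ⇒ the upper half is more spread out ⇒ right-skewed.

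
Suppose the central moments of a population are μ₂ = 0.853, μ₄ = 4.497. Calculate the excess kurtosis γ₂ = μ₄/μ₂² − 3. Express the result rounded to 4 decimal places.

μ₂² = 0.853² = 0.72761
μ₄/μ₂² = 4.497 / 0.72761 = 6.18052
γ₂ = 6.18052 − 3 ≈ 3.1805

3.1805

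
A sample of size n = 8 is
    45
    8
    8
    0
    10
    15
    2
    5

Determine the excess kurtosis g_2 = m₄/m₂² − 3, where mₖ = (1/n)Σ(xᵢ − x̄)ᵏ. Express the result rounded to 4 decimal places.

1.9973

x̄ = 11.6250
Σ(xᵢ − x̄)² = 1425.8750 ⇒ m₂ = 178.23438
Σ(xᵢ − x̄)⁴ = 1270006.0566 ⇒ m₄ = 158750.75708
m₂² = 31767.49243
g_2 = m₄/m₂² − 3 = 4.99727 − 3 ≈ 1.9973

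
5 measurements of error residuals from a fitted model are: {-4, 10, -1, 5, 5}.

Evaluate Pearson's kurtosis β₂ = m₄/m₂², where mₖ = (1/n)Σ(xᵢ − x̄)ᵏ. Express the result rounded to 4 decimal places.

1.7099

x̄ = 3.0000
Σ(xᵢ − x̄)² = 122.0000 ⇒ m₂ = 24.40000
Σ(xᵢ − x̄)⁴ = 5090.0000 ⇒ m₄ = 1018.00000
m₂² = 595.36000
β₂ = m₄/m₂² = 1018.00000 / 595.36000 ≈ 1.7099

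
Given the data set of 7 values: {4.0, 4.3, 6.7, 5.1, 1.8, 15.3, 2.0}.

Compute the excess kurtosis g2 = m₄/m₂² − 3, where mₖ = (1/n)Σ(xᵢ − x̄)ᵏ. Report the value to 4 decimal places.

x̄ = 5.6000
Σ(xᵢ − x̄)² = 127.2000 ⇒ m₂ = 18.17143
Σ(xᵢ − x̄)⁴ = 9240.3396 ⇒ m₄ = 1320.04851
m₂² = 330.20082
g2 = m₄/m₂² − 3 = 3.99771 − 3 ≈ 0.9977

0.9977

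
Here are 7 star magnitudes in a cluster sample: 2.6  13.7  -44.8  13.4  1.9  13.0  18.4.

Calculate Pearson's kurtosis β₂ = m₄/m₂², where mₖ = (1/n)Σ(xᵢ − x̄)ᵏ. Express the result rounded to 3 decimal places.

4.455

x̄ = 2.6000
Σ(xᵢ − x̄)² = 2844.9000 ⇒ m₂ = 406.41429
Σ(xᵢ − x̄)⁴ = 5150735.0466 ⇒ m₄ = 735819.29237
m₂² = 165172.57163
β₂ = m₄/m₂² = 735819.29237 / 165172.57163 ≈ 4.455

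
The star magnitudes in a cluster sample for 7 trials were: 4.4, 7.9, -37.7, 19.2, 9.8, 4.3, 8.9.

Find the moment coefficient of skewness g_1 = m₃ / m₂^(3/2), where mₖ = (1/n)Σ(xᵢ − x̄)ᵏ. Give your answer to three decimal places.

-1.709

x̄ = (4.4 + 7.9 - 37.7 + 19.2 + 9.8 + 4.3 + 8.9) / 7 = 2.4000
deviations (xᵢ − x̄): 2.0000, 5.5000, -40.1000, 16.8000, 7.4000, 1.9000, 6.5000
Σ(xᵢ − x̄)² = 2025.1200 ⇒ m₂ = 2025.1200/7 = 289.30286
Σ(xᵢ − x̄)³ = -58878.4860 ⇒ m₃ = -58878.4860/7 = -8411.21229
m₂^(3/2) = 289.30286^(1.5) = 4920.72488
g_1 = m₃ / m₂^(3/2) = -8411.21229 / 4920.72488 ≈ -1.709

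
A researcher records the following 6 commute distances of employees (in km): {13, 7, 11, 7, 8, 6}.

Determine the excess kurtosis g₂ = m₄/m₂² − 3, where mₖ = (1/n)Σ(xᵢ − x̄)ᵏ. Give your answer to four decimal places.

x̄ = 8.6667
Σ(xᵢ − x̄)² = 37.3333 ⇒ m₂ = 6.22222
Σ(xᵢ − x̄)⁴ = 448.4444 ⇒ m₄ = 74.74074
m₂² = 38.71605
g₂ = m₄/m₂² − 3 = 1.93048 − 3 ≈ -1.0695

-1.0695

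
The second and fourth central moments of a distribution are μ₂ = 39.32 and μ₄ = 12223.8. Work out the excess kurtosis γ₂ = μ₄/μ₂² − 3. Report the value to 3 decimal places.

4.906

μ₂² = 39.32² = 1546.06240
μ₄/μ₂² = 12223.8 / 1546.06240 = 7.90641
γ₂ = 7.90641 − 3 ≈ 4.906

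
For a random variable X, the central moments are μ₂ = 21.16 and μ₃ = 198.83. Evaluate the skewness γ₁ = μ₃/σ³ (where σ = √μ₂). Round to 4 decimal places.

2.0427

σ = √μ₂ = √21.16 = 4.60000
σ³ = μ₂^(3/2) = 97.33600
γ₁ = μ₃/σ³ = 198.83 / 97.33600 ≈ 2.0427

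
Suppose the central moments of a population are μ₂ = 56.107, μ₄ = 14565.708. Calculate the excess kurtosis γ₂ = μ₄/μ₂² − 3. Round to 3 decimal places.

μ₂² = 56.107² = 3147.99545
μ₄/μ₂² = 14565.708 / 3147.99545 = 4.62698
γ₂ = 4.62698 − 3 ≈ 1.627

1.627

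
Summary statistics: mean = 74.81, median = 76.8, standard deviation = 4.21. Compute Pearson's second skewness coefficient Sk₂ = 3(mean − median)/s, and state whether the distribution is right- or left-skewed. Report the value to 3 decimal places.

Sk₂ = 3(74.81 − 76.8) / 4.21 = 3 × -1.9900 / 4.21
    = -5.9700 / 4.21 ≈ -1.418
Sk₂ < 0 ⇒ mean < median ⇒ left-skewed (negative skew).

-1.418, left-skewed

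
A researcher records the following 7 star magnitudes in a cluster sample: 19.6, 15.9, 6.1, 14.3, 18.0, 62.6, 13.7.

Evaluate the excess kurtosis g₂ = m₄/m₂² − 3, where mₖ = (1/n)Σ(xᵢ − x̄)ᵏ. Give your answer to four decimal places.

x̄ = 21.4571
Σ(xᵢ − x̄)² = 2086.2571 ⇒ m₂ = 298.03673
Σ(xᵢ − x̄)⁴ = 2928325.3366 ⇒ m₄ = 418332.19095
m₂² = 88825.89523
g₂ = m₄/m₂² − 3 = 4.70957 − 3 ≈ 1.7096

1.7096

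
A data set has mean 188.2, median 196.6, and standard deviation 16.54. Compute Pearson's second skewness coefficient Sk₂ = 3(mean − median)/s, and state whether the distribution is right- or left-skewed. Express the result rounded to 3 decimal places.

-1.524, left-skewed

Sk₂ = 3(188.2 − 196.6) / 16.54 = 3 × -8.4000 / 16.54
    = -25.2000 / 16.54 ≈ -1.524
Sk₂ < 0 ⇒ mean < median ⇒ left-skewed (negative skew).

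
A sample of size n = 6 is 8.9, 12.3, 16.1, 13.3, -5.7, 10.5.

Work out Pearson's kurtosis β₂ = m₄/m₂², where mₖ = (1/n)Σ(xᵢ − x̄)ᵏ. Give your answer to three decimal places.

3.539

x̄ = 9.2333
Σ(xᵢ − x̄)² = 297.8133 ⇒ m₂ = 49.63556
Σ(xᵢ − x̄)⁴ = 52318.7378 ⇒ m₄ = 8719.78963
m₂² = 2463.68838
β₂ = m₄/m₂² = 8719.78963 / 2463.68838 ≈ 3.539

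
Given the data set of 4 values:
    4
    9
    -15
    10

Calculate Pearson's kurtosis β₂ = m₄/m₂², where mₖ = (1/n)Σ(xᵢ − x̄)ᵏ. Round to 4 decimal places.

2.1848

x̄ = 2.0000
Σ(xᵢ − x̄)² = 406.0000 ⇒ m₂ = 101.50000
Σ(xᵢ − x̄)⁴ = 90034.0000 ⇒ m₄ = 22508.50000
m₂² = 10302.25000
β₂ = m₄/m₂² = 22508.50000 / 10302.25000 ≈ 2.1848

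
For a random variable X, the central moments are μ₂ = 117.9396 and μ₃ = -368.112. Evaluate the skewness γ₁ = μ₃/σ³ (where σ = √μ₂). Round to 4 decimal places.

-0.2874

σ = √μ₂ = √117.9396 = 10.86000
σ³ = μ₂^(3/2) = 1280.82406
γ₁ = μ₃/σ³ = -368.112 / 1280.82406 ≈ -0.2874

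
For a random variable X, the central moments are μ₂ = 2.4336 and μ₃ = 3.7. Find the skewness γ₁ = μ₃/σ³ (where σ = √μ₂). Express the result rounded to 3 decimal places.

0.975

σ = √μ₂ = √2.4336 = 1.56000
σ³ = μ₂^(3/2) = 3.79642
γ₁ = μ₃/σ³ = 3.7 / 3.79642 ≈ 0.975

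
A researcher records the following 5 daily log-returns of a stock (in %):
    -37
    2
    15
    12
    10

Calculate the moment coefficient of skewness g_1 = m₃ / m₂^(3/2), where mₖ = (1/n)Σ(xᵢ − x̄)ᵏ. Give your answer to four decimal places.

x̄ = (-37 + 2 + 15 + 12 + 10) / 5 = 0.4000
deviations (xᵢ − x̄): -37.4000, 1.6000, 14.6000, 11.6000, 9.6000
Σ(xᵢ − x̄)² = 1841.2000 ⇒ m₂ = 1841.2000/5 = 368.24000
Σ(xᵢ − x̄)³ = -46751.7600 ⇒ m₃ = -46751.7600/5 = -9350.35200
m₂^(3/2) = 368.24000^(1.5) = 7066.37113
g_1 = m₃ / m₂^(3/2) = -9350.35200 / 7066.37113 ≈ -1.3232

-1.3232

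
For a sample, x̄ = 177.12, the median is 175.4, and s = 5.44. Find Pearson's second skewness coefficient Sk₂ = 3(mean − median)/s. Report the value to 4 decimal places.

Sk₂ = 3(177.12 − 175.4) / 5.44 = 3 × 1.7200 / 5.44
    = 5.1600 / 5.44 ≈ 0.9485

0.9485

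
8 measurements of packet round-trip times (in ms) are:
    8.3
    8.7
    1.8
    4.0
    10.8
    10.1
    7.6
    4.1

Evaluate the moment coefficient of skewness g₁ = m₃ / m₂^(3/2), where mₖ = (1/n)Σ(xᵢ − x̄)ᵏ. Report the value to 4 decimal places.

x̄ = (8.3 + 8.7 + 1.8 + 4.0 + 10.8 + 10.1 + 7.6 + 4.1) / 8 = 6.9250
deviations (xᵢ − x̄): 1.3750, 1.7750, -5.1250, -2.9250, 3.8750, 3.1750, 0.6750, -2.8250
Σ(xᵢ − x̄)² = 73.3950 ⇒ m₂ = 73.3950/8 = 9.17438
Σ(xᵢ − x̄)³ = -83.4907 ⇒ m₃ = -83.4907/8 = -10.43634
m₂^(3/2) = 9.17438^(1.5) = 27.78848
g₁ = m₃ / m₂^(3/2) = -10.43634 / 27.78848 ≈ -0.3756

-0.3756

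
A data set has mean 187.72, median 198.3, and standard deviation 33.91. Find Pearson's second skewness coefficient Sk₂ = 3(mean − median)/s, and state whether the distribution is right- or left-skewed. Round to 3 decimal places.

-0.936, left-skewed

Sk₂ = 3(187.72 − 198.3) / 33.91 = 3 × -10.5800 / 33.91
    = -31.7400 / 33.91 ≈ -0.936
Sk₂ < 0 ⇒ mean < median ⇒ left-skewed (negative skew).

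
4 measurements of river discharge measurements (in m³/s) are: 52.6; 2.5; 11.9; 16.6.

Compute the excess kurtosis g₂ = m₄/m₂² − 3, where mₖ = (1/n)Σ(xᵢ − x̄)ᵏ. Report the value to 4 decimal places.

-0.8265

x̄ = 20.9000
Σ(xᵢ − x̄)² = 1442.9400 ⇒ m₂ = 360.73500
Σ(xᵢ − x̄)⁴ = 1131329.6658 ⇒ m₄ = 282832.41645
m₂² = 130129.74023
g₂ = m₄/m₂² − 3 = 2.17346 − 3 ≈ -0.8265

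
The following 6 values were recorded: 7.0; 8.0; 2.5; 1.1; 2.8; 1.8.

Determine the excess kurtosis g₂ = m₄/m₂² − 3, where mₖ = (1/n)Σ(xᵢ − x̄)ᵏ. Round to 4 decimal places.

-1.3890

x̄ = 3.8667
Σ(xᵢ − x̄)² = 41.8333 ⇒ m₂ = 6.97222
Σ(xᵢ − x̄)⁴ = 469.8830 ⇒ m₄ = 78.31384
m₂² = 48.61188
g₂ = m₄/m₂² − 3 = 1.61100 − 3 ≈ -1.3890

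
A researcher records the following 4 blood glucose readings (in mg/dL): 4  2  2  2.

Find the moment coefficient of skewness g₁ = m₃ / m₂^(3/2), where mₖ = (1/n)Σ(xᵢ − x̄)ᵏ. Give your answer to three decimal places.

1.155

x̄ = (4 + 2 + 2 + 2) / 4 = 2.5000
deviations (xᵢ − x̄): 1.5000, -0.5000, -0.5000, -0.5000
Σ(xᵢ − x̄)² = 3.0000 ⇒ m₂ = 3.0000/4 = 0.75000
Σ(xᵢ − x̄)³ = 3.0000 ⇒ m₃ = 3.0000/4 = 0.75000
m₂^(3/2) = 0.75000^(1.5) = 0.64952
g₁ = m₃ / m₂^(3/2) = 0.75000 / 0.64952 ≈ 1.155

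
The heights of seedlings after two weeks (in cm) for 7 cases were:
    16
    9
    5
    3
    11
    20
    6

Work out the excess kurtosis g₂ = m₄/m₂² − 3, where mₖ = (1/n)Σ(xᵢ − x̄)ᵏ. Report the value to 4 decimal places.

-1.0367

x̄ = 10.0000
Σ(xᵢ − x̄)² = 228.0000 ⇒ m₂ = 32.57143
Σ(xᵢ − x̄)⁴ = 14580.0000 ⇒ m₄ = 2082.85714
m₂² = 1060.89796
g₂ = m₄/m₂² − 3 = 1.96330 − 3 ≈ -1.0367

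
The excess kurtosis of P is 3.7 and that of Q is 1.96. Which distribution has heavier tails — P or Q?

Higher excess kurtosis ⇒ heavier tails relative to the normal distribution.
3.7 vs 1.96: the larger is 3.7, so P has heavier tails.

P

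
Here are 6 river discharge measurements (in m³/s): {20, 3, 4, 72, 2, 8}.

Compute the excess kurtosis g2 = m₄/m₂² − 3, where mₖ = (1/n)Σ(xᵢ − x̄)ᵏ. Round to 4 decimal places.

x̄ = 18.1667
Σ(xᵢ − x̄)² = 3696.8333 ⇒ m₂ = 616.13889
Σ(xᵢ − x̄)⁴ = 8570760.4861 ⇒ m₄ = 1428460.08102
m₂² = 379627.13040
g2 = m₄/m₂² − 3 = 3.76280 − 3 ≈ 0.7628

0.7628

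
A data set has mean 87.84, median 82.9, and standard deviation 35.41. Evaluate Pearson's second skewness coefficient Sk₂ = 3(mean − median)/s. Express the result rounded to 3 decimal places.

Sk₂ = 3(87.84 − 82.9) / 35.41 = 3 × 4.9400 / 35.41
    = 14.8200 / 35.41 ≈ 0.419

0.419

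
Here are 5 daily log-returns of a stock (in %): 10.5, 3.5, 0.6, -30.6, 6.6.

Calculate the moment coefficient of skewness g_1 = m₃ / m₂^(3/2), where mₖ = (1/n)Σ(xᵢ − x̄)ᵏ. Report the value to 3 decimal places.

-1.314

x̄ = (10.5 + 3.5 + 0.6 - 30.6 + 6.6) / 5 = -1.8800
deviations (xᵢ − x̄): 12.3800, 5.3800, 2.4800, -28.7200, 8.4800
Σ(xᵢ − x̄)² = 1085.1080 ⇒ m₂ = 1085.1080/5 = 217.02160
Σ(xᵢ − x̄)³ = -21011.1715 ⇒ m₃ = -21011.1715/5 = -4202.23430
m₂^(3/2) = 217.02160^(1.5) = 3197.08690
g_1 = m₃ / m₂^(3/2) = -4202.23430 / 3197.08690 ≈ -1.314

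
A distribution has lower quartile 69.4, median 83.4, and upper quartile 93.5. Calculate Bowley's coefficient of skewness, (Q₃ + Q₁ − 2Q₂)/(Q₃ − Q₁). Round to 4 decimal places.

-0.1618

numerator: Q₃ + Q₁ − 2Q₂ = 93.5 + 69.4 − 2×83.4 = -3.9000
denominator: Q₃ − Q₁ = 93.5 − 69.4 = 24.1000
Bowley skewness = -3.9000 / 24.1000 ≈ -0.1618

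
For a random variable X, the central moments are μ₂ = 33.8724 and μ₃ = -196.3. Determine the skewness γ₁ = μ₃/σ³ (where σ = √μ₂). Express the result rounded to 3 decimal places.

σ = √μ₂ = √33.8724 = 5.82000
σ³ = μ₂^(3/2) = 197.13737
γ₁ = μ₃/σ³ = -196.3 / 197.13737 ≈ -0.996

-0.996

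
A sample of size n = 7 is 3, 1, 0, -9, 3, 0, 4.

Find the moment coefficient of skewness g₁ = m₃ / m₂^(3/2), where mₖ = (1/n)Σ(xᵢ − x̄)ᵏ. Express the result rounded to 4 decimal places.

x̄ = (3 + 1 + 0 - 9 + 3 + 0 + 4) / 7 = 0.2857
deviations (xᵢ − x̄): 2.7143, 0.7143, -0.2857, -9.2857, 2.7143, -0.2857, 3.7143
Σ(xᵢ − x̄)² = 115.4286 ⇒ m₂ = 115.4286/7 = 16.48980
Σ(xᵢ − x̄)³ = -709.1020 ⇒ m₃ = -709.1020/7 = -101.30029
m₂^(3/2) = 16.48980^(1.5) = 66.96115
g₁ = m₃ / m₂^(3/2) = -101.30029 / 66.96115 ≈ -1.5128

-1.5128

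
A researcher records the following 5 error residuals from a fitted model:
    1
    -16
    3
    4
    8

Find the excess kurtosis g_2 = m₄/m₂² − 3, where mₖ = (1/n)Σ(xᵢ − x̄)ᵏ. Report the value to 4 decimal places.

x̄ = 0.0000
Σ(xᵢ − x̄)² = 346.0000 ⇒ m₂ = 69.20000
Σ(xᵢ − x̄)⁴ = 69970.0000 ⇒ m₄ = 13994.00000
m₂² = 4788.64000
g_2 = m₄/m₂² − 3 = 2.92233 − 3 ≈ -0.0777

-0.0777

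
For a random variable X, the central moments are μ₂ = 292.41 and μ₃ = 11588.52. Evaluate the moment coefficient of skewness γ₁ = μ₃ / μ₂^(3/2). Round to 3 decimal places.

σ = √μ₂ = √292.41 = 17.10000
σ³ = μ₂^(3/2) = 5000.21100
γ₁ = μ₃/σ³ = 11588.52 / 5000.21100 ≈ 2.318

2.318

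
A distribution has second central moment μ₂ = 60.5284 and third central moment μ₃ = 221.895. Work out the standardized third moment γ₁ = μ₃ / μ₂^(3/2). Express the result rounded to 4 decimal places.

σ = √μ₂ = √60.5284 = 7.78000
σ³ = μ₂^(3/2) = 470.91095
γ₁ = μ₃/σ³ = 221.895 / 470.91095 ≈ 0.4712

0.4712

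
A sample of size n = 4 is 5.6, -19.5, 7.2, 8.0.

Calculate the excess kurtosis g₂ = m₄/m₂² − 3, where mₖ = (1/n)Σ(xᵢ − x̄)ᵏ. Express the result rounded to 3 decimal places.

-0.682

x̄ = 0.3250
Σ(xᵢ − x̄)² = 527.0275 ⇒ m₂ = 131.75688
Σ(xᵢ − x̄)⁴ = 160951.2496 ⇒ m₄ = 40237.81239
m₂² = 17359.87411
g₂ = m₄/m₂² − 3 = 2.31786 − 3 ≈ -0.682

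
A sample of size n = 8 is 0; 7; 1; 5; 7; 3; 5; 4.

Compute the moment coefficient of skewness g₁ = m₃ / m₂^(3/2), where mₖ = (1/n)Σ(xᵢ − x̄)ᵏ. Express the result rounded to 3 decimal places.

x̄ = (0 + 7 + 1 + 5 + 7 + 3 + 5 + 4) / 8 = 4.0000
deviations (xᵢ − x̄): -4.0000, 3.0000, -3.0000, 1.0000, 3.0000, -1.0000, 1.0000, 0.0000
Σ(xᵢ − x̄)² = 46.0000 ⇒ m₂ = 46.0000/8 = 5.75000
Σ(xᵢ − x̄)³ = -36.0000 ⇒ m₃ = -36.0000/8 = -4.50000
m₂^(3/2) = 5.75000^(1.5) = 13.78802
g₁ = m₃ / m₂^(3/2) = -4.50000 / 13.78802 ≈ -0.326

-0.326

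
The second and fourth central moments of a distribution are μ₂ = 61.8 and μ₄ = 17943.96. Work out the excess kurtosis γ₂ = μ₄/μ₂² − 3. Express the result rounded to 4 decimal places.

μ₂² = 61.8² = 3819.24000
μ₄/μ₂² = 17943.96 / 3819.24000 = 4.69831
γ₂ = 4.69831 − 3 ≈ 1.6983

1.6983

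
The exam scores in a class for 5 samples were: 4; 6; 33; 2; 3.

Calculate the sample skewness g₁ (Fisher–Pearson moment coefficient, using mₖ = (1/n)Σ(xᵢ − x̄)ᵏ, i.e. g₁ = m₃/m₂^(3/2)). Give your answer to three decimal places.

x̄ = (4 + 6 + 33 + 2 + 3) / 5 = 9.6000
deviations (xᵢ − x̄): -5.6000, -3.6000, 23.4000, -7.6000, -6.6000
Σ(xᵢ − x̄)² = 693.2000 ⇒ m₂ = 693.2000/5 = 138.64000
Σ(xᵢ − x̄)³ = 11864.1600 ⇒ m₃ = 11864.1600/5 = 2372.83200
m₂^(3/2) = 138.64000^(1.5) = 1632.42345
g₁ = m₃ / m₂^(3/2) = 2372.83200 / 1632.42345 ≈ 1.454

1.454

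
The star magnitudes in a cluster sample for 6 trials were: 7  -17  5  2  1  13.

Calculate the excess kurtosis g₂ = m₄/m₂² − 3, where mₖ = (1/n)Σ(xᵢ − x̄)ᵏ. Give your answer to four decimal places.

0.1934

x̄ = 1.8333
Σ(xᵢ − x̄)² = 516.8333 ⇒ m₂ = 86.13889
Σ(xᵢ − x̄)⁴ = 142170.4861 ⇒ m₄ = 23695.08102
m₂² = 7419.90818
g₂ = m₄/m₂² − 3 = 3.19345 − 3 ≈ 0.1934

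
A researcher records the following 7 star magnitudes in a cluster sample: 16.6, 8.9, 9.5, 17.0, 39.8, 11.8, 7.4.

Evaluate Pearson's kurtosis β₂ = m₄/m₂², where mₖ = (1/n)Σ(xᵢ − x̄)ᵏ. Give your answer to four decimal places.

x̄ = 15.8571
Σ(xᵢ − x̄)² = 751.9171 ⇒ m₂ = 107.41673
Σ(xᵢ − x̄)⁴ = 337991.9984 ⇒ m₄ = 48284.57120
m₂² = 11538.35489
β₂ = m₄/m₂² = 48284.57120 / 11538.35489 ≈ 4.1847

4.1847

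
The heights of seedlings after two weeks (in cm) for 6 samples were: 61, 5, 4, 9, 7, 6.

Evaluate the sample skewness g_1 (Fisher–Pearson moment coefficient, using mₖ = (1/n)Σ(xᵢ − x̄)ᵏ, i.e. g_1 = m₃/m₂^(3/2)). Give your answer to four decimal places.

1.7654

x̄ = (61 + 5 + 4 + 9 + 7 + 6) / 6 = 15.3333
deviations (xᵢ − x̄): 45.6667, -10.3333, -11.3333, -6.3333, -8.3333, -9.3333
Σ(xᵢ − x̄)² = 2517.3333 ⇒ m₂ = 2517.3333/6 = 419.55556
Σ(xᵢ − x̄)³ = 91030.4444 ⇒ m₃ = 91030.4444/6 = 15171.74074
m₂^(3/2) = 419.55556^(1.5) = 8593.77966
g_1 = m₃ / m₂^(3/2) = 15171.74074 / 8593.77966 ≈ 1.7654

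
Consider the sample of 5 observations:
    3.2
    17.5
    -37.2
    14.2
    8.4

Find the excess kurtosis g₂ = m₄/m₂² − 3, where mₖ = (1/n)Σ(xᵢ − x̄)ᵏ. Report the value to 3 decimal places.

-0.048

x̄ = 1.2200
Σ(xᵢ − x̄)² = 1965.0880 ⇒ m₂ = 393.01760
Σ(xᵢ − x̄)⁴ = 2280164.6002 ⇒ m₄ = 456032.92005
m₂² = 154462.83391
g₂ = m₄/m₂² − 3 = 2.95238 − 3 ≈ -0.048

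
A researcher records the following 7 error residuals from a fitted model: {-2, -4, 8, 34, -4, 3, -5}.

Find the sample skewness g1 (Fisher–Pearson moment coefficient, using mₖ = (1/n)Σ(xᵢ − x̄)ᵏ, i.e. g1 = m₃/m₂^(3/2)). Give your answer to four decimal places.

x̄ = (-2 - 4 + 8 + 34 - 4 + 3 - 5) / 7 = 4.2857
deviations (xᵢ − x̄): -6.2857, -8.2857, 3.7143, 29.7143, -8.2857, -1.2857, -9.2857
Σ(xᵢ − x̄)² = 1161.4286 ⇒ m₂ = 1161.4286/7 = 165.91837
Σ(xᵢ − x̄)³ = 24098.3265 ⇒ m₃ = 24098.3265/7 = 3442.61808
m₂^(3/2) = 165.91837^(1.5) = 2137.18294
g1 = m₃ / m₂^(3/2) = 3442.61808 / 2137.18294 ≈ 1.6108

1.6108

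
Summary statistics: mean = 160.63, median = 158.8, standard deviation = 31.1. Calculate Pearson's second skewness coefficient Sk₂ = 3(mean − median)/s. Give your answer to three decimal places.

Sk₂ = 3(160.63 − 158.8) / 31.1 = 3 × 1.8300 / 31.1
    = 5.4900 / 31.1 ≈ 0.177

0.177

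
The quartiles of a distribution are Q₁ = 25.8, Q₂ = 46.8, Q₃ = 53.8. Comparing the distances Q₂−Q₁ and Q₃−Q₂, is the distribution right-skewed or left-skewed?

left-skewed

Q₂ − Q₁ = 21.0;  Q₃ − Q₂ = 7.0
Q₂ − Q₁ > Q₃ − Q₂ ⇒ the lower half is more spread out ⇒ left-skewed.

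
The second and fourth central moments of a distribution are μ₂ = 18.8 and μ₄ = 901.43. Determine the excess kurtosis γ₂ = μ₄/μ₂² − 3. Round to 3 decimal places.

-0.450

μ₂² = 18.8² = 353.44000
μ₄/μ₂² = 901.43 / 353.44000 = 2.55045
γ₂ = 2.55045 − 3 ≈ -0.450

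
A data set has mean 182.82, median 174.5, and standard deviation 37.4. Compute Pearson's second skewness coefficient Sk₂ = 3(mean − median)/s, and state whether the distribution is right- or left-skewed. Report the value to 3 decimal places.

0.667, right-skewed

Sk₂ = 3(182.82 − 174.5) / 37.4 = 3 × 8.3200 / 37.4
    = 24.9600 / 37.4 ≈ 0.667
Sk₂ > 0 ⇒ mean > median ⇒ right-skewed (positive skew).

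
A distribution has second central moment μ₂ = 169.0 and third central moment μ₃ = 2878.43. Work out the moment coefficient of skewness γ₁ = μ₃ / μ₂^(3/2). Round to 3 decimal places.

1.310

σ = √μ₂ = √169.0 = 13.00000
σ³ = μ₂^(3/2) = 2197.00000
γ₁ = μ₃/σ³ = 2878.43 / 2197.00000 ≈ 1.310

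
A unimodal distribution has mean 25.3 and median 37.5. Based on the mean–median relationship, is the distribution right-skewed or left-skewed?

left-skewed

mean − median = 25.3 − 37.5 = -12.2
mean < median ⇒ the longer tail is on the left ⇒ left-skewed (negatively skewed).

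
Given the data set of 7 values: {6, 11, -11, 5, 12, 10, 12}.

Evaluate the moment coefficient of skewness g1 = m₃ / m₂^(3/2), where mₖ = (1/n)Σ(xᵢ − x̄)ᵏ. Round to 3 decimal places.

-1.581

x̄ = (6 + 11 - 11 + 5 + 12 + 10 + 12) / 7 = 6.4286
deviations (xᵢ − x̄): -0.4286, 4.5714, -17.4286, -1.4286, 5.5714, 3.5714, 5.5714
Σ(xᵢ − x̄)² = 401.7143 ⇒ m₂ = 401.7143/7 = 57.38776
Σ(xᵢ − x̄)³ = -4810.0408 ⇒ m₃ = -4810.0408/7 = -687.14869
m₂^(3/2) = 57.38776^(1.5) = 434.73925
g1 = m₃ / m₂^(3/2) = -687.14869 / 434.73925 ≈ -1.581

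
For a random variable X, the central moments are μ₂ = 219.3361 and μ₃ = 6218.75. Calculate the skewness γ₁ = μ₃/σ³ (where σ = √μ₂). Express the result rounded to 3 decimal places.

1.914

σ = √μ₂ = √219.3361 = 14.81000
σ³ = μ₂^(3/2) = 3248.36764
γ₁ = μ₃/σ³ = 6218.75 / 3248.36764 ≈ 1.914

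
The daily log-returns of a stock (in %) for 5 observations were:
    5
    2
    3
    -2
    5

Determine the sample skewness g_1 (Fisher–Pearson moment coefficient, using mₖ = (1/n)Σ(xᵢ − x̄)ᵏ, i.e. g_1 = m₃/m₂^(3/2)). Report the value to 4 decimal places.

-0.8164

x̄ = (5 + 2 + 3 - 2 + 5) / 5 = 2.6000
deviations (xᵢ − x̄): 2.4000, -0.6000, 0.4000, -4.6000, 2.4000
Σ(xᵢ − x̄)² = 33.2000 ⇒ m₂ = 33.2000/5 = 6.64000
Σ(xᵢ − x̄)³ = -69.8400 ⇒ m₃ = -69.8400/5 = -13.96800
m₂^(3/2) = 6.64000^(1.5) = 17.11008
g_1 = m₃ / m₂^(3/2) = -13.96800 / 17.11008 ≈ -0.8164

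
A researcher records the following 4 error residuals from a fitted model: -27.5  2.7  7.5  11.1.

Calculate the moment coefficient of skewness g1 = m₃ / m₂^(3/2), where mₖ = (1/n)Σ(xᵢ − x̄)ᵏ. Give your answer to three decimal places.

x̄ = (-27.5 + 2.7 + 7.5 + 11.1) / 4 = -1.5500
deviations (xᵢ − x̄): -25.9500, 4.2500, 9.0500, 12.6500
Σ(xᵢ − x̄)² = 933.3900 ⇒ m₂ = 933.3900/4 = 233.34750
Σ(xᵢ − x̄)³ = -14632.5270 ⇒ m₃ = -14632.5270/4 = -3658.13175
m₂^(3/2) = 233.34750^(1.5) = 3564.55014
g1 = m₃ / m₂^(3/2) = -3658.13175 / 3564.55014 ≈ -1.026

-1.026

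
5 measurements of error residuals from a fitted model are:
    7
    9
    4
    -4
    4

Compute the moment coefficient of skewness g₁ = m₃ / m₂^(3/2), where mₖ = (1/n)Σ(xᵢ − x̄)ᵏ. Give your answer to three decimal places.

-0.830

x̄ = (7 + 9 + 4 - 4 + 4) / 5 = 4.0000
deviations (xᵢ − x̄): 3.0000, 5.0000, 0.0000, -8.0000, 0.0000
Σ(xᵢ − x̄)² = 98.0000 ⇒ m₂ = 98.0000/5 = 19.60000
Σ(xᵢ − x̄)³ = -360.0000 ⇒ m₃ = -360.0000/5 = -72.00000
m₂^(3/2) = 19.60000^(1.5) = 86.77290
g₁ = m₃ / m₂^(3/2) = -72.00000 / 86.77290 ≈ -0.830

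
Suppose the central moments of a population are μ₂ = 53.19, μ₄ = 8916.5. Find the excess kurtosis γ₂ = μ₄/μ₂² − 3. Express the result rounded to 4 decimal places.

μ₂² = 53.19² = 2829.17610
μ₄/μ₂² = 8916.5 / 2829.17610 = 3.15162
γ₂ = 3.15162 − 3 ≈ 0.1516

0.1516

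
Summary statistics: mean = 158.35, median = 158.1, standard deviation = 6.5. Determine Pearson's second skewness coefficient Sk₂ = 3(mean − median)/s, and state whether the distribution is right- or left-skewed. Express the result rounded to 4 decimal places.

0.1154, right-skewed

Sk₂ = 3(158.35 − 158.1) / 6.5 = 3 × 0.2500 / 6.5
    = 0.7500 / 6.5 ≈ 0.1154
Sk₂ > 0 ⇒ mean > median ⇒ right-skewed (positive skew).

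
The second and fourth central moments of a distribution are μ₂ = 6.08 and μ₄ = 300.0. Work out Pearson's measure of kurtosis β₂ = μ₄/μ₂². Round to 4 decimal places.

8.1155

μ₂² = 6.08² = 36.96640
μ₄/μ₂² = 300.0 / 36.96640 = 8.11548
β₂ ≈ 8.1155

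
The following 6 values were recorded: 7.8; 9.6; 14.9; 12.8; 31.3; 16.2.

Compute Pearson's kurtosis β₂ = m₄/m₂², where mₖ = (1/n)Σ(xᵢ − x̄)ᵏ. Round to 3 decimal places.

x̄ = 15.4333
Σ(xᵢ − x̄)² = 351.8533 ⇒ m₂ = 58.64222
Σ(xᵢ − x̄)⁴ = 67980.1584 ⇒ m₄ = 11330.02641
m₂² = 3438.91023
β₂ = m₄/m₂² = 11330.02641 / 3438.91023 ≈ 3.295

3.295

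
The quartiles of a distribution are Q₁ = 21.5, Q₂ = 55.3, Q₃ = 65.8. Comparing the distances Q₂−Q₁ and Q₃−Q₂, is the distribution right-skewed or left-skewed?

left-skewed

Q₂ − Q₁ = 33.8;  Q₃ − Q₂ = 10.5
Q₂ − Q₁ > Q₃ − Q₂ ⇒ the lower half is more spread out ⇒ left-skewed.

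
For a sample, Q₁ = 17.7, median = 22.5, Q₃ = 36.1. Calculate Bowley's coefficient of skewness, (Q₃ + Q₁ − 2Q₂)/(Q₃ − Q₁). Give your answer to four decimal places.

numerator: Q₃ + Q₁ − 2Q₂ = 36.1 + 17.7 − 2×22.5 = 8.8000
denominator: Q₃ − Q₁ = 36.1 − 17.7 = 18.4000
Bowley skewness = 8.8000 / 18.4000 ≈ 0.4783

0.4783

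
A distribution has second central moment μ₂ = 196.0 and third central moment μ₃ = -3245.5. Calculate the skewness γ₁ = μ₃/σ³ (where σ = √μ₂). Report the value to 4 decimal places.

-1.1828

σ = √μ₂ = √196.0 = 14.00000
σ³ = μ₂^(3/2) = 2744.00000
γ₁ = μ₃/σ³ = -3245.5 / 2744.00000 ≈ -1.1828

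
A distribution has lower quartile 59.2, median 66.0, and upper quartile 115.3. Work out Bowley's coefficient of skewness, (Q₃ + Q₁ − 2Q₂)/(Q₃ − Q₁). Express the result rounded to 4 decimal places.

numerator: Q₃ + Q₁ − 2Q₂ = 115.3 + 59.2 − 2×66.0 = 42.5000
denominator: Q₃ − Q₁ = 115.3 − 59.2 = 56.1000
Bowley skewness = 42.5000 / 56.1000 ≈ 0.7576

0.7576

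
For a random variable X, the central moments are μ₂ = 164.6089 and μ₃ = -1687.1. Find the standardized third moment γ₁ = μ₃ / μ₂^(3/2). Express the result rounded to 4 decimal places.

σ = √μ₂ = √164.6089 = 12.83000
σ³ = μ₂^(3/2) = 2111.93219
γ₁ = μ₃/σ³ = -1687.1 / 2111.93219 ≈ -0.7988

-0.7988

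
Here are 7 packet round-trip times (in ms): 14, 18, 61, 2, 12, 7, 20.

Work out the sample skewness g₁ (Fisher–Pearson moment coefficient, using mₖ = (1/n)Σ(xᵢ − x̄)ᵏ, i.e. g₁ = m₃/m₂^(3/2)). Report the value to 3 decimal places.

x̄ = (14 + 18 + 61 + 2 + 12 + 7 + 20) / 7 = 19.1429
deviations (xᵢ − x̄): -5.1429, -1.1429, 41.8571, -17.1429, -7.1429, -12.1429, 0.8571
Σ(xᵢ − x̄)² = 2272.8571 ⇒ m₂ = 2272.8571/7 = 324.69388
Σ(xᵢ − x̄)³ = 66004.8980 ⇒ m₃ = 66004.8980/7 = 9429.27114
m₂^(3/2) = 324.69388^(1.5) = 5850.74472
g₁ = m₃ / m₂^(3/2) = 9429.27114 / 5850.74472 ≈ 1.612

1.612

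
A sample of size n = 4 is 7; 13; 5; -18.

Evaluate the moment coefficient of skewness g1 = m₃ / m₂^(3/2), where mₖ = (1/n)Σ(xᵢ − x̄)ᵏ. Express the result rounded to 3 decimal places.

x̄ = (7 + 13 + 5 - 18) / 4 = 1.7500
deviations (xᵢ − x̄): 5.2500, 11.2500, 3.2500, -19.7500
Σ(xᵢ − x̄)² = 554.7500 ⇒ m₂ = 554.7500/4 = 138.68750
Σ(xᵢ − x̄)³ = -6100.8750 ⇒ m₃ = -6100.8750/4 = -1525.21875
m₂^(3/2) = 138.68750^(1.5) = 1633.26246
g1 = m₃ / m₂^(3/2) = -1525.21875 / 1633.26246 ≈ -0.934

-0.934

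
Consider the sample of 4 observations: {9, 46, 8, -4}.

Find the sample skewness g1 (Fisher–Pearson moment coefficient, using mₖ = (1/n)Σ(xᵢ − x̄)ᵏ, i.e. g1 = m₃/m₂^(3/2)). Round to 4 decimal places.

0.8881

x̄ = (9 + 46 + 8 - 4) / 4 = 14.7500
deviations (xᵢ − x̄): -5.7500, 31.2500, -6.7500, -18.7500
Σ(xᵢ − x̄)² = 1406.7500 ⇒ m₂ = 1406.7500/4 = 351.68750
Σ(xᵢ − x̄)³ = 23428.1250 ⇒ m₃ = 23428.1250/4 = 5857.03125
m₂^(3/2) = 351.68750^(1.5) = 6595.31281
g1 = m₃ / m₂^(3/2) = 5857.03125 / 6595.31281 ≈ 0.8881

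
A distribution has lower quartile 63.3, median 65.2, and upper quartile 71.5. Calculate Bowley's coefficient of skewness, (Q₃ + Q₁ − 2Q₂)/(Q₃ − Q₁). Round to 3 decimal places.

numerator: Q₃ + Q₁ − 2Q₂ = 71.5 + 63.3 − 2×65.2 = 4.4000
denominator: Q₃ − Q₁ = 71.5 − 63.3 = 8.2000
Bowley skewness = 4.4000 / 8.2000 ≈ 0.537

0.537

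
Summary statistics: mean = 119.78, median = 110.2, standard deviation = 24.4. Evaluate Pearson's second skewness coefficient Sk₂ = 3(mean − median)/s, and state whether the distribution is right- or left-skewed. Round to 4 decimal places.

1.1779, right-skewed

Sk₂ = 3(119.78 − 110.2) / 24.4 = 3 × 9.5800 / 24.4
    = 28.7400 / 24.4 ≈ 1.1779
Sk₂ > 0 ⇒ mean > median ⇒ right-skewed (positive skew).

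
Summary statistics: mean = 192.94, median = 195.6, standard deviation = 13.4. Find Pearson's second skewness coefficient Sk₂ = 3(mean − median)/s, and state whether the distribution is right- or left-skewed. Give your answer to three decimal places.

-0.596, left-skewed

Sk₂ = 3(192.94 − 195.6) / 13.4 = 3 × -2.6600 / 13.4
    = -7.9800 / 13.4 ≈ -0.596
Sk₂ < 0 ⇒ mean < median ⇒ left-skewed (negative skew).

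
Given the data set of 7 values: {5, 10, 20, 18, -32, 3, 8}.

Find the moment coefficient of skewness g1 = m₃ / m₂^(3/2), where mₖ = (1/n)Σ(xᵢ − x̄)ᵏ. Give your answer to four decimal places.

x̄ = (5 + 10 + 20 + 18 - 32 + 3 + 8) / 7 = 4.5714
deviations (xᵢ − x̄): 0.4286, 5.4286, 15.4286, 13.4286, -36.5714, -1.5714, 3.4286
Σ(xᵢ − x̄)² = 1799.7143 ⇒ m₂ = 1799.7143/7 = 257.10204
Σ(xᵢ − x̄)³ = -42622.5306 ⇒ m₃ = -42622.5306/7 = -6088.93294
m₂^(3/2) = 257.10204^(1.5) = 4122.47742
g1 = m₃ / m₂^(3/2) = -6088.93294 / 4122.47742 ≈ -1.4770

-1.4770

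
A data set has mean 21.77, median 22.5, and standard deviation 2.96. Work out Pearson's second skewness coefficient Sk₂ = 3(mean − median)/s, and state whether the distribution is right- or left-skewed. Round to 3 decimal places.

-0.740, left-skewed

Sk₂ = 3(21.77 − 22.5) / 2.96 = 3 × -0.7300 / 2.96
    = -2.1900 / 2.96 ≈ -0.740
Sk₂ < 0 ⇒ mean < median ⇒ left-skewed (negative skew).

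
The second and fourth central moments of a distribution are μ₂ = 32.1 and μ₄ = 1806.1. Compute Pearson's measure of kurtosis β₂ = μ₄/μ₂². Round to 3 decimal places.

μ₂² = 32.1² = 1030.41000
μ₄/μ₂² = 1806.1 / 1030.41000 = 1.75280
β₂ ≈ 1.753

1.753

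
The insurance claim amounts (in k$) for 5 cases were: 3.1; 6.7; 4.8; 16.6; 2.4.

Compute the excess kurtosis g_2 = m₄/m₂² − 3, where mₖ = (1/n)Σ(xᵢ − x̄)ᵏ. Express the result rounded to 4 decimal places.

-0.1587

x̄ = 6.7200
Σ(xᵢ − x̄)² = 133.0680 ⇒ m₂ = 26.61360
Σ(xᵢ − x̄)⁴ = 10062.1711 ⇒ m₄ = 2012.43422
m₂² = 708.28370
g_2 = m₄/m₂² − 3 = 2.84128 − 3 ≈ -0.1587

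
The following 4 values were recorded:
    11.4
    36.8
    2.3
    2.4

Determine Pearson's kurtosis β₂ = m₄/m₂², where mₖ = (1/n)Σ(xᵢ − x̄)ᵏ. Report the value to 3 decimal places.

x̄ = 13.2250
Σ(xᵢ − x̄)² = 795.6475 ⇒ m₂ = 198.91187
Σ(xᵢ − x̄)⁴ = 336880.2603 ⇒ m₄ = 84220.06507
m₂² = 39565.93402
β₂ = m₄/m₂² = 84220.06507 / 39565.93402 ≈ 2.129

2.129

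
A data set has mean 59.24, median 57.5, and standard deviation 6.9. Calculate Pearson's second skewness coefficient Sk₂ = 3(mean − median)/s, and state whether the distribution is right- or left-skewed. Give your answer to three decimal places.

Sk₂ = 3(59.24 − 57.5) / 6.9 = 3 × 1.7400 / 6.9
    = 5.2200 / 6.9 ≈ 0.757
Sk₂ > 0 ⇒ mean > median ⇒ right-skewed (positive skew).

0.757, right-skewed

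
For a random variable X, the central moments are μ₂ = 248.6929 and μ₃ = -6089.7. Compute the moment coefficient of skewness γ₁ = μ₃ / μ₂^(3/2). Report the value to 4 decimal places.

σ = √μ₂ = √248.6929 = 15.77000
σ³ = μ₂^(3/2) = 3921.88703
γ₁ = μ₃/σ³ = -6089.7 / 3921.88703 ≈ -1.5527

-1.5527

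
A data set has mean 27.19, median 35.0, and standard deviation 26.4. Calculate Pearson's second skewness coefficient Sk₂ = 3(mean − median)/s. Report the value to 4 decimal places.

Sk₂ = 3(27.19 − 35.0) / 26.4 = 3 × -7.8100 / 26.4
    = -23.4300 / 26.4 ≈ -0.8875

-0.8875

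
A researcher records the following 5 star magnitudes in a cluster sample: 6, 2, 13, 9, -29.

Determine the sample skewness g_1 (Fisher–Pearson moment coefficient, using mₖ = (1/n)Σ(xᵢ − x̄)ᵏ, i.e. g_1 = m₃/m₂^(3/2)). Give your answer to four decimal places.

x̄ = (6 + 2 + 13 + 9 - 29) / 5 = 0.2000
deviations (xᵢ − x̄): 5.8000, 1.8000, 12.8000, 8.8000, -29.2000
Σ(xᵢ − x̄)² = 1130.8000 ⇒ m₂ = 1130.8000/5 = 226.16000
Σ(xᵢ − x̄)³ = -21917.5200 ⇒ m₃ = -21917.5200/5 = -4383.50400
m₂^(3/2) = 226.16000^(1.5) = 3401.13361
g_1 = m₃ / m₂^(3/2) = -4383.50400 / 3401.13361 ≈ -1.2888

-1.2888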